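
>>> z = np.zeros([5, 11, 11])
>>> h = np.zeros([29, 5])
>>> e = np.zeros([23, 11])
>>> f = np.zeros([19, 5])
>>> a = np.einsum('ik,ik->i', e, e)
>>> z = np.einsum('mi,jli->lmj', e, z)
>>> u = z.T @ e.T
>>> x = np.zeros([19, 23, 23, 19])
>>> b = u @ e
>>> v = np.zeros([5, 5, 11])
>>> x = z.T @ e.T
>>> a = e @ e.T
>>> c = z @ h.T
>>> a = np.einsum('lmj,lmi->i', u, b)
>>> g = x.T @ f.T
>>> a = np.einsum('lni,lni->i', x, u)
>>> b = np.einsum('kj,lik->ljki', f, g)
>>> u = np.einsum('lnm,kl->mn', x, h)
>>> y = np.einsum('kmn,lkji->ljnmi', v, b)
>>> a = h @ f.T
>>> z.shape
(11, 23, 5)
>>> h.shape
(29, 5)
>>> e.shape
(23, 11)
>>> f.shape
(19, 5)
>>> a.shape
(29, 19)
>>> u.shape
(23, 23)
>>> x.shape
(5, 23, 23)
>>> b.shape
(23, 5, 19, 23)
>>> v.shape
(5, 5, 11)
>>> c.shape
(11, 23, 29)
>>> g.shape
(23, 23, 19)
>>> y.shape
(23, 19, 11, 5, 23)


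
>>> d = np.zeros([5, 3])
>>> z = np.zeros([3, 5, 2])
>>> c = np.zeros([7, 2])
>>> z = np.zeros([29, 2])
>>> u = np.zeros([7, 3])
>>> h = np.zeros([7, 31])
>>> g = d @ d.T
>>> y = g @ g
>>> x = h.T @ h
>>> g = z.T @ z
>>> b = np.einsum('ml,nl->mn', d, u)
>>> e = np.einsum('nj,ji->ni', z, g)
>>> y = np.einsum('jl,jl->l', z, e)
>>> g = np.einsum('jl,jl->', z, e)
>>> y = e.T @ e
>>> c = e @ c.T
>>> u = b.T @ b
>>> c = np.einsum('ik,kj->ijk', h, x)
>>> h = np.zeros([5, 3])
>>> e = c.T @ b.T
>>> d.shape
(5, 3)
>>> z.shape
(29, 2)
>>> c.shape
(7, 31, 31)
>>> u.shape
(7, 7)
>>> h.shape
(5, 3)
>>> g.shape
()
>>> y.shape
(2, 2)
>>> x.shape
(31, 31)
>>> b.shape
(5, 7)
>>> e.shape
(31, 31, 5)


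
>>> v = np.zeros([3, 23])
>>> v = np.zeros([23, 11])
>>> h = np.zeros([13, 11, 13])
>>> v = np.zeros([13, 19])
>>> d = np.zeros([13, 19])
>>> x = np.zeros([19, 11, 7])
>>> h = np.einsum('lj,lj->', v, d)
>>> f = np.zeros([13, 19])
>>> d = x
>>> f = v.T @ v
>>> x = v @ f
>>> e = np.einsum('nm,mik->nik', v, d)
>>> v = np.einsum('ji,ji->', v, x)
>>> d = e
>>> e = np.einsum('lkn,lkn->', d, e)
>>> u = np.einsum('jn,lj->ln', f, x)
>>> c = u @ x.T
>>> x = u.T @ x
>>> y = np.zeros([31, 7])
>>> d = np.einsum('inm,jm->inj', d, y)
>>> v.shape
()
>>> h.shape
()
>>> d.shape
(13, 11, 31)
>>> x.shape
(19, 19)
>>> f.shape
(19, 19)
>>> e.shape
()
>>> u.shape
(13, 19)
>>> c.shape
(13, 13)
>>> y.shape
(31, 7)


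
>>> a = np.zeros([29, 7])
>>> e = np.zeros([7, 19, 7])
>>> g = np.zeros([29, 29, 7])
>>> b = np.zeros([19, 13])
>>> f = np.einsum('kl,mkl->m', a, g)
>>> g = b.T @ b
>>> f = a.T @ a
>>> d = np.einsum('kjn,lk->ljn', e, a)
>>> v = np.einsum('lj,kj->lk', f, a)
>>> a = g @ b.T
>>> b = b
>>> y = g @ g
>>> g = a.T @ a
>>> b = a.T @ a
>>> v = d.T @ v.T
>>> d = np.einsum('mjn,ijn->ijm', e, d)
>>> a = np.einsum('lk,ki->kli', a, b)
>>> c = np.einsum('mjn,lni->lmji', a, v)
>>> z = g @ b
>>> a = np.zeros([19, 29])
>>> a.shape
(19, 29)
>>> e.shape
(7, 19, 7)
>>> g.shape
(19, 19)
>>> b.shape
(19, 19)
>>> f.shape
(7, 7)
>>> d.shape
(29, 19, 7)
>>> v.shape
(7, 19, 7)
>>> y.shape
(13, 13)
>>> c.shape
(7, 19, 13, 7)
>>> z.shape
(19, 19)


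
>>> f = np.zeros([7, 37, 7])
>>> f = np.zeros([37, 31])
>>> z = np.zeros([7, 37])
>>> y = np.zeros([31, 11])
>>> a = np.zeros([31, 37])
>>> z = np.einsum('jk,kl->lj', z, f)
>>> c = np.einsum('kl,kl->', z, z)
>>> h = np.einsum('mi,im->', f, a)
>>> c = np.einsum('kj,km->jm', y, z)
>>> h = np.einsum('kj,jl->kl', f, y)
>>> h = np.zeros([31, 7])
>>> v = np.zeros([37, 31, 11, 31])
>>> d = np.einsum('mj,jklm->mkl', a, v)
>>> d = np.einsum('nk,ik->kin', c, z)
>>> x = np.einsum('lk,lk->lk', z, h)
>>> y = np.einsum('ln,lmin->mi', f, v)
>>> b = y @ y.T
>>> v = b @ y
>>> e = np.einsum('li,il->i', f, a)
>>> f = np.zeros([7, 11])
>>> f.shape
(7, 11)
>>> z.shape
(31, 7)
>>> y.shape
(31, 11)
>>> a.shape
(31, 37)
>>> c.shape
(11, 7)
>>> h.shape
(31, 7)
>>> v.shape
(31, 11)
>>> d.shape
(7, 31, 11)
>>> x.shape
(31, 7)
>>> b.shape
(31, 31)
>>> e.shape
(31,)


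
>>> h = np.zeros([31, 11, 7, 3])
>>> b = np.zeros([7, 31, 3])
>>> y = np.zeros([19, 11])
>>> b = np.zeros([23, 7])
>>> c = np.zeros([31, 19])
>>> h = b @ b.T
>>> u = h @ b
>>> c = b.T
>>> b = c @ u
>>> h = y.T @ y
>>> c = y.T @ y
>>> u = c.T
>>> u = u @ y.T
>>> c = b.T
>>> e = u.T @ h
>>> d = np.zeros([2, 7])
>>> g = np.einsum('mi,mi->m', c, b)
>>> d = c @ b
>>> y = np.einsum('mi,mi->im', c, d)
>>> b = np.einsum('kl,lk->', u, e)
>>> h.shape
(11, 11)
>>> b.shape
()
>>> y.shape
(7, 7)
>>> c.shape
(7, 7)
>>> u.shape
(11, 19)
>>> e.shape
(19, 11)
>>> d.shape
(7, 7)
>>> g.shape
(7,)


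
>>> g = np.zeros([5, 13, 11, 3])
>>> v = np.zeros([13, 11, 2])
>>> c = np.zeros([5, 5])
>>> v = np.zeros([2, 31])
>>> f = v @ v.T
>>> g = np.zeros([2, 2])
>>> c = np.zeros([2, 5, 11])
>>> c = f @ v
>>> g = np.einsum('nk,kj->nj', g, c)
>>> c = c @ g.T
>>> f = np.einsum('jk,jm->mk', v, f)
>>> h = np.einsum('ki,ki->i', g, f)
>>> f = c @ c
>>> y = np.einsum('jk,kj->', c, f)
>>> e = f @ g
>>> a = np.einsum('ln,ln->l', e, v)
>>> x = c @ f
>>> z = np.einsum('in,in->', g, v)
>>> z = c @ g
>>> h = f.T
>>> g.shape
(2, 31)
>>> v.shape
(2, 31)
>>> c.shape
(2, 2)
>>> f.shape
(2, 2)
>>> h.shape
(2, 2)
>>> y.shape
()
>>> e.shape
(2, 31)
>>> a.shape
(2,)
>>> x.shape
(2, 2)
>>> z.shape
(2, 31)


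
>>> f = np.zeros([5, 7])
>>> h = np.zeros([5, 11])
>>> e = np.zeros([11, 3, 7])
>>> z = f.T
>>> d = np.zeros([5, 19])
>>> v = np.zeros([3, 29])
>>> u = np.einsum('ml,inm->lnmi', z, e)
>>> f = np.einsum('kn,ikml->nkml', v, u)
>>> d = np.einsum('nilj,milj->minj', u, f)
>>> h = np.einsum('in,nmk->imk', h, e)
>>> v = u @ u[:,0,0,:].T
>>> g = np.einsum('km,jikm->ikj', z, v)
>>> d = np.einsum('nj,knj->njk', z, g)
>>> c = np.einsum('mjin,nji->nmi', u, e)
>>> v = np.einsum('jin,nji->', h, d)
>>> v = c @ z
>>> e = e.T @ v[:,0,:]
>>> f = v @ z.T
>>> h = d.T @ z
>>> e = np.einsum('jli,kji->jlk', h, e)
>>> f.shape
(11, 5, 7)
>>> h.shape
(3, 5, 5)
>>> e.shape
(3, 5, 7)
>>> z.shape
(7, 5)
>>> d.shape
(7, 5, 3)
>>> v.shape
(11, 5, 5)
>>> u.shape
(5, 3, 7, 11)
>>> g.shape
(3, 7, 5)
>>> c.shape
(11, 5, 7)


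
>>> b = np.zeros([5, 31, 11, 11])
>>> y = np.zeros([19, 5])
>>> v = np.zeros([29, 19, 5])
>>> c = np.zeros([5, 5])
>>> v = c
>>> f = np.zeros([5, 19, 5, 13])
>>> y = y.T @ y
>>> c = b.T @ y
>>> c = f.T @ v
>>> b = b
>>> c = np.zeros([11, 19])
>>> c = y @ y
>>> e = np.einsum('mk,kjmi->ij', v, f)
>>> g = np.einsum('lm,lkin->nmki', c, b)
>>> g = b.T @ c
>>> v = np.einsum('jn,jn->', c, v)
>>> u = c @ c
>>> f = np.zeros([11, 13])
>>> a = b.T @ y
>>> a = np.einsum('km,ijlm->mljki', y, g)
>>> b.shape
(5, 31, 11, 11)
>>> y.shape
(5, 5)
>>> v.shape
()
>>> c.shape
(5, 5)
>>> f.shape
(11, 13)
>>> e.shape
(13, 19)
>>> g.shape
(11, 11, 31, 5)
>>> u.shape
(5, 5)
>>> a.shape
(5, 31, 11, 5, 11)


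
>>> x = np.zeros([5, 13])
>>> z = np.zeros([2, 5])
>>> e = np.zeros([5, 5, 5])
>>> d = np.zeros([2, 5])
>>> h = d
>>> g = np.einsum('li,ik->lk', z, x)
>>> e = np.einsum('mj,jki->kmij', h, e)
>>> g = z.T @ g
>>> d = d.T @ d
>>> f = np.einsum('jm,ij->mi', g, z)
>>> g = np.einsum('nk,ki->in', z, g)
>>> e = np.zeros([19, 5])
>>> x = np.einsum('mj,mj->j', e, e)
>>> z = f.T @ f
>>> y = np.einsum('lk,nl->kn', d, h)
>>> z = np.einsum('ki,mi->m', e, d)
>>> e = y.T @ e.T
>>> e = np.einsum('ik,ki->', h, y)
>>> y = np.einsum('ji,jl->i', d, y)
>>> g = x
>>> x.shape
(5,)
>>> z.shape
(5,)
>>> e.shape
()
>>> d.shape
(5, 5)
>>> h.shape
(2, 5)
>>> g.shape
(5,)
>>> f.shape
(13, 2)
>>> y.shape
(5,)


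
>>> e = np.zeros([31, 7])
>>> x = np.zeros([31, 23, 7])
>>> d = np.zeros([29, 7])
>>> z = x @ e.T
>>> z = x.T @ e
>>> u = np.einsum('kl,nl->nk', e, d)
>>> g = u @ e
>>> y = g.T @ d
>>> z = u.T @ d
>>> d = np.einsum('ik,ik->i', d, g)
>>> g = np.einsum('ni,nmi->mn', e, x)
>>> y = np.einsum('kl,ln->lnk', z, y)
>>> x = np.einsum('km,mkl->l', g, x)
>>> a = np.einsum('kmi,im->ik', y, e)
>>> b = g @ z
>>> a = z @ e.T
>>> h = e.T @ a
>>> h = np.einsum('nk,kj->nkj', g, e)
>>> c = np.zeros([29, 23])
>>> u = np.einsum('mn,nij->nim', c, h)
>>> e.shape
(31, 7)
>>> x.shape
(7,)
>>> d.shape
(29,)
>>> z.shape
(31, 7)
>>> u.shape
(23, 31, 29)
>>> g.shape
(23, 31)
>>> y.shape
(7, 7, 31)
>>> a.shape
(31, 31)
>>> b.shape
(23, 7)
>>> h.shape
(23, 31, 7)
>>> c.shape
(29, 23)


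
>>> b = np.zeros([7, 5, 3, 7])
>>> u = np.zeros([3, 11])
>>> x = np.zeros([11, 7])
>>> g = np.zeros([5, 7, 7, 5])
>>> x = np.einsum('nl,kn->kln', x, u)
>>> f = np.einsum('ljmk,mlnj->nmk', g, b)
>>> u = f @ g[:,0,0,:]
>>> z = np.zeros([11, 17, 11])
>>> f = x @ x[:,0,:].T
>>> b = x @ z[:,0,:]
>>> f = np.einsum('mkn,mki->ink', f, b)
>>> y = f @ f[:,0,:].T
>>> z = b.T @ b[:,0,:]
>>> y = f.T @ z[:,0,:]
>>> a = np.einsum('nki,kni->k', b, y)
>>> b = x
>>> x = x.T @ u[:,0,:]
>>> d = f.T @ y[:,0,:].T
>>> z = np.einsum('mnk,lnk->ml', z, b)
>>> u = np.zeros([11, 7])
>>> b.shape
(3, 7, 11)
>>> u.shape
(11, 7)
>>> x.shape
(11, 7, 5)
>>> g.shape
(5, 7, 7, 5)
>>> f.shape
(11, 3, 7)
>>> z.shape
(11, 3)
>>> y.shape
(7, 3, 11)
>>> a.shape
(7,)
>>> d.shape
(7, 3, 7)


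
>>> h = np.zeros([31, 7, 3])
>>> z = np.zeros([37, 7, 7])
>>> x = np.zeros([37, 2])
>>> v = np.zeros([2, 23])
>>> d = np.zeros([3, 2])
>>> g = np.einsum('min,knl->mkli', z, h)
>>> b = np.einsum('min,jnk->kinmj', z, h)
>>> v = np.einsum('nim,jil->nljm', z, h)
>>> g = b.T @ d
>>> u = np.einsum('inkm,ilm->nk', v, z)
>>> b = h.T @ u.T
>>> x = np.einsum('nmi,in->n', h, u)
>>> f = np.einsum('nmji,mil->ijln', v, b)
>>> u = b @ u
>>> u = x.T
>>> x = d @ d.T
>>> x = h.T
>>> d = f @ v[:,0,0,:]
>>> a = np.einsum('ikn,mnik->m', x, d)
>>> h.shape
(31, 7, 3)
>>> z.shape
(37, 7, 7)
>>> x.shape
(3, 7, 31)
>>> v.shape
(37, 3, 31, 7)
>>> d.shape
(7, 31, 3, 7)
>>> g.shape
(31, 37, 7, 7, 2)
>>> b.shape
(3, 7, 3)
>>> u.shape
(31,)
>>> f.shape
(7, 31, 3, 37)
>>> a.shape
(7,)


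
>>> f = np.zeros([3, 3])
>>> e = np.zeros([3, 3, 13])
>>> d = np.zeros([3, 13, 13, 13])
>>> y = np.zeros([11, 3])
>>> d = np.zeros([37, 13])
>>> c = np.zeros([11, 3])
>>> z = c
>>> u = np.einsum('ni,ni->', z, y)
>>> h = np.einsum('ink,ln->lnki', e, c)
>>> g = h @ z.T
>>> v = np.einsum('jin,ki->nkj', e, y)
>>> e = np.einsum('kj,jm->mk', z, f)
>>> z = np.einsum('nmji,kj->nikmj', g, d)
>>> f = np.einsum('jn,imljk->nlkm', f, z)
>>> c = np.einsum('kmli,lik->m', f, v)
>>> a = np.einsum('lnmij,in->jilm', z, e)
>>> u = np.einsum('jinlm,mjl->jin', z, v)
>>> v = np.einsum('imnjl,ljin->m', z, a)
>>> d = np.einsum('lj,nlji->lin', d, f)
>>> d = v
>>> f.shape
(3, 37, 13, 11)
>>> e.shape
(3, 11)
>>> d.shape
(11,)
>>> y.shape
(11, 3)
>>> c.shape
(37,)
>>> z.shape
(11, 11, 37, 3, 13)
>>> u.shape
(11, 11, 37)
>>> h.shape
(11, 3, 13, 3)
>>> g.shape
(11, 3, 13, 11)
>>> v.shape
(11,)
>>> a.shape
(13, 3, 11, 37)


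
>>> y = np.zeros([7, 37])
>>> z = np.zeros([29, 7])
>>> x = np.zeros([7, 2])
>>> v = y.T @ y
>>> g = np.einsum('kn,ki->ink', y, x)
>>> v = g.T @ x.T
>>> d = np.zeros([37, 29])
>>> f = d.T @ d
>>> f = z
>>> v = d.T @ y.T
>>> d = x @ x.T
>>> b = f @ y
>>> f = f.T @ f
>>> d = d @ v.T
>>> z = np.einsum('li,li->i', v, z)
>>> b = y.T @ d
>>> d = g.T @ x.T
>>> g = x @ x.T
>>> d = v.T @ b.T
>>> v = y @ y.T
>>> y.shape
(7, 37)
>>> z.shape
(7,)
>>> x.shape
(7, 2)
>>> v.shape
(7, 7)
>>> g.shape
(7, 7)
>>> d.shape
(7, 37)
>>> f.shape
(7, 7)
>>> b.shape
(37, 29)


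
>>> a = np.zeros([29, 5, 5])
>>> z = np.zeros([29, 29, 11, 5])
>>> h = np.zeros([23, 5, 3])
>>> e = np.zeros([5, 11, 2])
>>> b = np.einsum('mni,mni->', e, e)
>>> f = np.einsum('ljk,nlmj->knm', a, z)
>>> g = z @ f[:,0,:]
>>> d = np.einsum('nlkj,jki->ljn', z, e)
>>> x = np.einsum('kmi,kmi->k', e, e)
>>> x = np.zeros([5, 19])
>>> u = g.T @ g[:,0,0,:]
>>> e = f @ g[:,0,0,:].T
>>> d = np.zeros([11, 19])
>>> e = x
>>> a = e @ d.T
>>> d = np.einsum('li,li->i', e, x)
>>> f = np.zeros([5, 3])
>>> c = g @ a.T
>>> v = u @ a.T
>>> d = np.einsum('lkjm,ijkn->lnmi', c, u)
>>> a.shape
(5, 11)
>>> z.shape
(29, 29, 11, 5)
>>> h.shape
(23, 5, 3)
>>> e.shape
(5, 19)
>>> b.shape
()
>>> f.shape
(5, 3)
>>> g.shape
(29, 29, 11, 11)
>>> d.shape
(29, 11, 5, 11)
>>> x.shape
(5, 19)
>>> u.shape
(11, 11, 29, 11)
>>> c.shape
(29, 29, 11, 5)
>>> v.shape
(11, 11, 29, 5)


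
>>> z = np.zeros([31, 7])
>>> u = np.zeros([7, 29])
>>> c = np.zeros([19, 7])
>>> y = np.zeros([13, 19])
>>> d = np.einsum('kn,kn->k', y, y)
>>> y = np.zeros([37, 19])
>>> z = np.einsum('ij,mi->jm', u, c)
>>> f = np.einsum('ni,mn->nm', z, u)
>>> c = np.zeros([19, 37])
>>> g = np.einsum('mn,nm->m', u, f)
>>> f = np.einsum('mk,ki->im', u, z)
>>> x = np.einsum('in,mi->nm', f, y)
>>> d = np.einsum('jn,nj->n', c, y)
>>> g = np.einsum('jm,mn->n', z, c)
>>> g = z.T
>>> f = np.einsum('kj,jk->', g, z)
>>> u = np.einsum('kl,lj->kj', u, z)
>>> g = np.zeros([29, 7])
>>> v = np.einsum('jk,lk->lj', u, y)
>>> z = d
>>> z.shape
(37,)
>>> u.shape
(7, 19)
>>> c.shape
(19, 37)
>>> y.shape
(37, 19)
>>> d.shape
(37,)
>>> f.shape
()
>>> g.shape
(29, 7)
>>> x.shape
(7, 37)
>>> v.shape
(37, 7)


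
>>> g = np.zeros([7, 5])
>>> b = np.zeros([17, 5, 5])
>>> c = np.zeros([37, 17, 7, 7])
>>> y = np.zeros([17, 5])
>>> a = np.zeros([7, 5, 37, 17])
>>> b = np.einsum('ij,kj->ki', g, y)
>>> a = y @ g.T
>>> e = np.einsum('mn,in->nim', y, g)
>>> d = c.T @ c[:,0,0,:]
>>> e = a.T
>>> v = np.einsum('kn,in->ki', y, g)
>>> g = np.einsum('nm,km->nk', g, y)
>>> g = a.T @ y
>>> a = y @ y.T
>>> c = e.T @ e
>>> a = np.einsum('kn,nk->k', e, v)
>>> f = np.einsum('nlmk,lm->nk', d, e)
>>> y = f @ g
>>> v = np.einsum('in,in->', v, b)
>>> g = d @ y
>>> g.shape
(7, 7, 17, 5)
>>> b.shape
(17, 7)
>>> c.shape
(17, 17)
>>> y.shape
(7, 5)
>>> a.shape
(7,)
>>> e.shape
(7, 17)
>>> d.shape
(7, 7, 17, 7)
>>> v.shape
()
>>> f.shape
(7, 7)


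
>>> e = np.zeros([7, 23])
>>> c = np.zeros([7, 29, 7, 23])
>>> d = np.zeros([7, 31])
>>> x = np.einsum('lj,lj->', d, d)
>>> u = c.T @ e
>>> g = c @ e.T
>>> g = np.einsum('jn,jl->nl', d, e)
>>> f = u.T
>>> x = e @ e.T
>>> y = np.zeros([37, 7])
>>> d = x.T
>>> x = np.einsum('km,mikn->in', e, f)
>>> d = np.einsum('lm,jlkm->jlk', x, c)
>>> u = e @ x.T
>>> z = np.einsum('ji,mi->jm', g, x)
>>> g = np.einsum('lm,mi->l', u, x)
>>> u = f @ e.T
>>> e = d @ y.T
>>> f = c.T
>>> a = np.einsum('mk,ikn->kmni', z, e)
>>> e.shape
(7, 29, 37)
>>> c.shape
(7, 29, 7, 23)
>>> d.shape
(7, 29, 7)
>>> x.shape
(29, 23)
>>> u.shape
(23, 29, 7, 7)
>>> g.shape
(7,)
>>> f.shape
(23, 7, 29, 7)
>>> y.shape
(37, 7)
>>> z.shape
(31, 29)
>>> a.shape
(29, 31, 37, 7)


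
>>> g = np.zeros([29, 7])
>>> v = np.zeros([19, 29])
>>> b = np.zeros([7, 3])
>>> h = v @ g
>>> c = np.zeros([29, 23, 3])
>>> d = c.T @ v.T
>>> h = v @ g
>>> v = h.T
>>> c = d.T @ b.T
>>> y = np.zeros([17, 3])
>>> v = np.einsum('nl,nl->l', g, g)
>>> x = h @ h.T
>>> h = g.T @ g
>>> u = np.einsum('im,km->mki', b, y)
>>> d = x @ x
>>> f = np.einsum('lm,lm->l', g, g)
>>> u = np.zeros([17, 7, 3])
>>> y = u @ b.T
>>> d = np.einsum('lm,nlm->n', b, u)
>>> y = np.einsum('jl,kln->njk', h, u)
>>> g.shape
(29, 7)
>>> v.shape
(7,)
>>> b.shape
(7, 3)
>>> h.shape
(7, 7)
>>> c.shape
(19, 23, 7)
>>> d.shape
(17,)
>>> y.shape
(3, 7, 17)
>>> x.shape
(19, 19)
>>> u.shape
(17, 7, 3)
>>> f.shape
(29,)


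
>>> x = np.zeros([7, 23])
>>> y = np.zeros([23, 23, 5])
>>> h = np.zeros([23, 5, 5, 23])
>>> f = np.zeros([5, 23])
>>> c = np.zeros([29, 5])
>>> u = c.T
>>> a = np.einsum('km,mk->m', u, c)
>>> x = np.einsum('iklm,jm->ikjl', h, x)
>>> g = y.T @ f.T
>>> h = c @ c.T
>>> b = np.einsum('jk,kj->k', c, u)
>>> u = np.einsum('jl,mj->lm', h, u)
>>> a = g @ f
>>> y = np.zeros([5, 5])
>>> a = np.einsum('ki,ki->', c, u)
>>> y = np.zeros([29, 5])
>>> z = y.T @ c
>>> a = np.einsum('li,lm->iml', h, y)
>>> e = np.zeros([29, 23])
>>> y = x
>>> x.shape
(23, 5, 7, 5)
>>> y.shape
(23, 5, 7, 5)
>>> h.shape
(29, 29)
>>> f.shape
(5, 23)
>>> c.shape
(29, 5)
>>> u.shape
(29, 5)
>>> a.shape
(29, 5, 29)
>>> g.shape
(5, 23, 5)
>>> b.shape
(5,)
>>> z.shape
(5, 5)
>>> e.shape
(29, 23)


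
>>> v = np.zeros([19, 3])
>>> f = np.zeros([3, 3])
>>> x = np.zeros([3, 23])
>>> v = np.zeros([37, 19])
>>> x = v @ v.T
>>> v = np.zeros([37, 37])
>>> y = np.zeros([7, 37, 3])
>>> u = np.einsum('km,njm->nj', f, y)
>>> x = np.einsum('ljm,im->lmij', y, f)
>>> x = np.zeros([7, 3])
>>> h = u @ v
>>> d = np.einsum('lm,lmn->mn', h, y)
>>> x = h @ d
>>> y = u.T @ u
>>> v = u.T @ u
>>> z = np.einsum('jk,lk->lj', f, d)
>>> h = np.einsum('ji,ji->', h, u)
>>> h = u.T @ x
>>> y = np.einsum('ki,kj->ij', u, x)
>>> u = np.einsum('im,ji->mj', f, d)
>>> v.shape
(37, 37)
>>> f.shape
(3, 3)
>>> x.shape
(7, 3)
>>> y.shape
(37, 3)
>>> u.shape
(3, 37)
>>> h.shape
(37, 3)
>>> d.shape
(37, 3)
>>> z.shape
(37, 3)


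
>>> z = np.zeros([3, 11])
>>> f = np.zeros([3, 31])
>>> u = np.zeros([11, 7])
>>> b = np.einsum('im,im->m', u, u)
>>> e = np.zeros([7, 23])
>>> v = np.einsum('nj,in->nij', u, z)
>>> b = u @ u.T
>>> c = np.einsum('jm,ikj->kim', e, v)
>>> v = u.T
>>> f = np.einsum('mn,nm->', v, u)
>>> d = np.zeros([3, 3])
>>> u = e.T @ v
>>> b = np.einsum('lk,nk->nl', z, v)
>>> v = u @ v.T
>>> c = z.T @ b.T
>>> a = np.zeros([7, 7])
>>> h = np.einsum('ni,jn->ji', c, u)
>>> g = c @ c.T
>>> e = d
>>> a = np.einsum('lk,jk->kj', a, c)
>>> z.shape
(3, 11)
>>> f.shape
()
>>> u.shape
(23, 11)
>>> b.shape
(7, 3)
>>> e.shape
(3, 3)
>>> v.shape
(23, 7)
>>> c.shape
(11, 7)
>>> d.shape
(3, 3)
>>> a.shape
(7, 11)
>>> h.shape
(23, 7)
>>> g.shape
(11, 11)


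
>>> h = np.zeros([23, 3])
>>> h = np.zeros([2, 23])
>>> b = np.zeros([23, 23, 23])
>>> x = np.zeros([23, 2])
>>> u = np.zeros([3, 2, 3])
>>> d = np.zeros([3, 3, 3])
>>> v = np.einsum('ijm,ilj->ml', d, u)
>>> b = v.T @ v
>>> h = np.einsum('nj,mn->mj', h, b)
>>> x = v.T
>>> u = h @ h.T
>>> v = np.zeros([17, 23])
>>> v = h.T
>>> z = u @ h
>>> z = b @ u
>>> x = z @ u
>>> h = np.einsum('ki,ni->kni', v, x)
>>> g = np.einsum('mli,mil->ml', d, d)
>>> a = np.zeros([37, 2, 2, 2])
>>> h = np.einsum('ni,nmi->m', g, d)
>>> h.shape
(3,)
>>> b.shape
(2, 2)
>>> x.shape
(2, 2)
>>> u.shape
(2, 2)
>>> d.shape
(3, 3, 3)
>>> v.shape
(23, 2)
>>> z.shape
(2, 2)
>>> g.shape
(3, 3)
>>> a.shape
(37, 2, 2, 2)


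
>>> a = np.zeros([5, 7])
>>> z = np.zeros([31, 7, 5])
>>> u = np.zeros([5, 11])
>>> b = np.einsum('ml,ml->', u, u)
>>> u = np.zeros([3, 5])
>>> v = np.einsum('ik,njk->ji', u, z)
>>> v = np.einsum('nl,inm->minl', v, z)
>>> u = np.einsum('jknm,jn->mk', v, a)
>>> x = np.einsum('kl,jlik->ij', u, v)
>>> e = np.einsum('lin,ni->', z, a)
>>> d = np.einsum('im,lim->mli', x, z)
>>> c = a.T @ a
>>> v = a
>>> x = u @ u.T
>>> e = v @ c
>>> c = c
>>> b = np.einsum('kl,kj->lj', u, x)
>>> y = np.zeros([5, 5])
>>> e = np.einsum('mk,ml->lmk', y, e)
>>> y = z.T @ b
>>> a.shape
(5, 7)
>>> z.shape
(31, 7, 5)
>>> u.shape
(3, 31)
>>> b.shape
(31, 3)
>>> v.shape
(5, 7)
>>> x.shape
(3, 3)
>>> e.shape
(7, 5, 5)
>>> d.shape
(5, 31, 7)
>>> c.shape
(7, 7)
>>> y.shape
(5, 7, 3)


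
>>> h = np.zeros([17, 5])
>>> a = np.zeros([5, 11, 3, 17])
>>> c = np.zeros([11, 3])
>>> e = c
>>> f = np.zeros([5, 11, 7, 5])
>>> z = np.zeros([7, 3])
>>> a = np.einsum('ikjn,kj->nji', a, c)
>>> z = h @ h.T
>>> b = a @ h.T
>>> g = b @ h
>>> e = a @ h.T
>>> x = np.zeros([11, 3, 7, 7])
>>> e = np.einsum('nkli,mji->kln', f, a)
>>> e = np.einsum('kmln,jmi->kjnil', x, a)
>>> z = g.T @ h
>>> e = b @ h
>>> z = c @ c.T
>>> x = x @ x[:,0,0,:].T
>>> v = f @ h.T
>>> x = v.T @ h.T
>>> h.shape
(17, 5)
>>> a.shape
(17, 3, 5)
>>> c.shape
(11, 3)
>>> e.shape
(17, 3, 5)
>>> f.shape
(5, 11, 7, 5)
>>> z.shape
(11, 11)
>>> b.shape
(17, 3, 17)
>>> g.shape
(17, 3, 5)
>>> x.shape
(17, 7, 11, 17)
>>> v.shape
(5, 11, 7, 17)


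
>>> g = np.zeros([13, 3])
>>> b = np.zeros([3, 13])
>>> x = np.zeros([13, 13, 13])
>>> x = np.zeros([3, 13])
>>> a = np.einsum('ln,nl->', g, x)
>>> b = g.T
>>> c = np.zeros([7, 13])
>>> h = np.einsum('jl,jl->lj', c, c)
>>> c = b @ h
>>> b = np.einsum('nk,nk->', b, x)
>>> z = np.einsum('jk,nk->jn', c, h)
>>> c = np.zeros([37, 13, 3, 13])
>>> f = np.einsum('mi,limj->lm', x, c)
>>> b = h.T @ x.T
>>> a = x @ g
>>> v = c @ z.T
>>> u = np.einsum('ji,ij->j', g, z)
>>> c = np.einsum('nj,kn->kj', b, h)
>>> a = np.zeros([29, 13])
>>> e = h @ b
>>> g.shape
(13, 3)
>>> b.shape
(7, 3)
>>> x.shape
(3, 13)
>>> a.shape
(29, 13)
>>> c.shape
(13, 3)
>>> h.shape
(13, 7)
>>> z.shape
(3, 13)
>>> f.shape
(37, 3)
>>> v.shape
(37, 13, 3, 3)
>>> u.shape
(13,)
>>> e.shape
(13, 3)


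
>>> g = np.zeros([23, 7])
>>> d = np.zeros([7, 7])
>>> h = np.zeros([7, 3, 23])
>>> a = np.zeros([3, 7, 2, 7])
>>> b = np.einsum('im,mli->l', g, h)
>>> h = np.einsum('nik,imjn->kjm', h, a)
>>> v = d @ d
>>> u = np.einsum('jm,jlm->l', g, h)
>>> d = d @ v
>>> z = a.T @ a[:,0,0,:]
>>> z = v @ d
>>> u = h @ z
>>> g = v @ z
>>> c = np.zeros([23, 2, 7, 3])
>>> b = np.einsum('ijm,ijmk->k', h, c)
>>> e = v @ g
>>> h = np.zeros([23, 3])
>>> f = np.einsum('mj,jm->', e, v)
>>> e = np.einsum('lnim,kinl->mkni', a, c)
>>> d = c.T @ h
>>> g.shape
(7, 7)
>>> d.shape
(3, 7, 2, 3)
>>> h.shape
(23, 3)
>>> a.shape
(3, 7, 2, 7)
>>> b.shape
(3,)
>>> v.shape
(7, 7)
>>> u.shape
(23, 2, 7)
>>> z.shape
(7, 7)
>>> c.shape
(23, 2, 7, 3)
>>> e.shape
(7, 23, 7, 2)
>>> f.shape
()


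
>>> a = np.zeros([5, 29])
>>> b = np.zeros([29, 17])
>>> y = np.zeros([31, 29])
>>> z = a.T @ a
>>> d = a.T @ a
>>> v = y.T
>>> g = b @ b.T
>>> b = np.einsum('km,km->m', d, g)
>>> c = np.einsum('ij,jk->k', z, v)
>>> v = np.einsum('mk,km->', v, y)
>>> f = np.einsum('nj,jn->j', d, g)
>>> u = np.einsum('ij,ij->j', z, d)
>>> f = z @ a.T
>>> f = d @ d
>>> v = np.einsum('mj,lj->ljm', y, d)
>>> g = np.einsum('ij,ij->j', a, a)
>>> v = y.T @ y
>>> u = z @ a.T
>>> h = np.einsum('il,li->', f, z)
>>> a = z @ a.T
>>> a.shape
(29, 5)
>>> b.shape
(29,)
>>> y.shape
(31, 29)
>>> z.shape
(29, 29)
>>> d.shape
(29, 29)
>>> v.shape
(29, 29)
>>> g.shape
(29,)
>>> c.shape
(31,)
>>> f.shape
(29, 29)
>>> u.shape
(29, 5)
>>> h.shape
()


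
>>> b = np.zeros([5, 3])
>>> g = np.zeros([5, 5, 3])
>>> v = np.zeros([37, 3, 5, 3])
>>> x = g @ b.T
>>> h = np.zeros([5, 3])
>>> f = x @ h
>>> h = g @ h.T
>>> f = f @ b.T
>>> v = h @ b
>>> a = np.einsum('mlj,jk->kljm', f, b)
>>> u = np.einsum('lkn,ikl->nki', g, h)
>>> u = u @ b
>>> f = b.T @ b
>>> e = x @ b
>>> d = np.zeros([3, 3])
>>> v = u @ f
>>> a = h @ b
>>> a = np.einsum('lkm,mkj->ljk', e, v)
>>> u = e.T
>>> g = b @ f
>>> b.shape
(5, 3)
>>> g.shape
(5, 3)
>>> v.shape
(3, 5, 3)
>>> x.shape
(5, 5, 5)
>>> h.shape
(5, 5, 5)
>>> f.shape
(3, 3)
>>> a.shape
(5, 3, 5)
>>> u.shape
(3, 5, 5)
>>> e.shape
(5, 5, 3)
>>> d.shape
(3, 3)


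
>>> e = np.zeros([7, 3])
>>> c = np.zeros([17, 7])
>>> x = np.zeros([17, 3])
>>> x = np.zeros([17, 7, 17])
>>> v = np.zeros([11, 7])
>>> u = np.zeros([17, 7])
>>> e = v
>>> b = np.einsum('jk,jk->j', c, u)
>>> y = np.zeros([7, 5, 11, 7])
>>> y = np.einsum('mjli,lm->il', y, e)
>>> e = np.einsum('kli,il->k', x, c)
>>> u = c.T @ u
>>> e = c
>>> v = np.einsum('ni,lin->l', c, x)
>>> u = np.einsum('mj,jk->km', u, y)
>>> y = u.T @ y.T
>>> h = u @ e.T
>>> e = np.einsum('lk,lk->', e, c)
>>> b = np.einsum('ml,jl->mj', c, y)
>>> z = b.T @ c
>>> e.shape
()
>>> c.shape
(17, 7)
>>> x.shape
(17, 7, 17)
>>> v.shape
(17,)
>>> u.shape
(11, 7)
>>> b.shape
(17, 7)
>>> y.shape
(7, 7)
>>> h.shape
(11, 17)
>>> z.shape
(7, 7)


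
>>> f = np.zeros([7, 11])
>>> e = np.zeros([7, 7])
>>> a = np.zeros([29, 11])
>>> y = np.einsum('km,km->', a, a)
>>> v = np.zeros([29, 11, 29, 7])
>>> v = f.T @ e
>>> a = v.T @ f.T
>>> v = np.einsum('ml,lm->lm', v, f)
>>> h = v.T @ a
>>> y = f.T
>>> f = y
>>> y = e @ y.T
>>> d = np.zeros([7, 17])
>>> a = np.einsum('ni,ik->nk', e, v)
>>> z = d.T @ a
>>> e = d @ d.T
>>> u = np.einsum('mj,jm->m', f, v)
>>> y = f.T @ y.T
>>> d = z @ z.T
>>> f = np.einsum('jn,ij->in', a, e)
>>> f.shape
(7, 11)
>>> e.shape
(7, 7)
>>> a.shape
(7, 11)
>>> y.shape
(7, 7)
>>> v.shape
(7, 11)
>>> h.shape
(11, 7)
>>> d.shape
(17, 17)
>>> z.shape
(17, 11)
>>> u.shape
(11,)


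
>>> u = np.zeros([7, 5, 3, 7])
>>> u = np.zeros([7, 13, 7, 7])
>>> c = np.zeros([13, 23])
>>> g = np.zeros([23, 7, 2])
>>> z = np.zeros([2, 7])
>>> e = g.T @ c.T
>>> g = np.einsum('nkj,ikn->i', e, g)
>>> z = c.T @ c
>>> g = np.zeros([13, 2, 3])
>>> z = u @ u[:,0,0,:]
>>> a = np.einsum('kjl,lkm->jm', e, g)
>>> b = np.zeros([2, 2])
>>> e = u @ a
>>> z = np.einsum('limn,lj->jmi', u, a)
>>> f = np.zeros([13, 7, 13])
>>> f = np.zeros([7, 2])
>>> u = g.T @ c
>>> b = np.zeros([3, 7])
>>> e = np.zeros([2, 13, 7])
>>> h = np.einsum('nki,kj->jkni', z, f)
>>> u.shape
(3, 2, 23)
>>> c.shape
(13, 23)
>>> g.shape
(13, 2, 3)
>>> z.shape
(3, 7, 13)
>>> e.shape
(2, 13, 7)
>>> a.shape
(7, 3)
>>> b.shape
(3, 7)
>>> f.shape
(7, 2)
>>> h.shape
(2, 7, 3, 13)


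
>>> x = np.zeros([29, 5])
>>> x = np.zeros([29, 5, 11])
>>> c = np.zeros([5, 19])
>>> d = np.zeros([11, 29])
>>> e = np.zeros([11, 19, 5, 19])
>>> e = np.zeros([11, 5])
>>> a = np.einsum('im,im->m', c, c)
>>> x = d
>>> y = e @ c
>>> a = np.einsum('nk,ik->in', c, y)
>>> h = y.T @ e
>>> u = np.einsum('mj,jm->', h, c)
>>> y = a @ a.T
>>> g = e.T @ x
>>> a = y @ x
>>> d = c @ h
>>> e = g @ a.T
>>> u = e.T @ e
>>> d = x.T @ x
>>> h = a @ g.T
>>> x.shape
(11, 29)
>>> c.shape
(5, 19)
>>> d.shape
(29, 29)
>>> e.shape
(5, 11)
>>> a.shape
(11, 29)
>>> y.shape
(11, 11)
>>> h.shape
(11, 5)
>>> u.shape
(11, 11)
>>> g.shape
(5, 29)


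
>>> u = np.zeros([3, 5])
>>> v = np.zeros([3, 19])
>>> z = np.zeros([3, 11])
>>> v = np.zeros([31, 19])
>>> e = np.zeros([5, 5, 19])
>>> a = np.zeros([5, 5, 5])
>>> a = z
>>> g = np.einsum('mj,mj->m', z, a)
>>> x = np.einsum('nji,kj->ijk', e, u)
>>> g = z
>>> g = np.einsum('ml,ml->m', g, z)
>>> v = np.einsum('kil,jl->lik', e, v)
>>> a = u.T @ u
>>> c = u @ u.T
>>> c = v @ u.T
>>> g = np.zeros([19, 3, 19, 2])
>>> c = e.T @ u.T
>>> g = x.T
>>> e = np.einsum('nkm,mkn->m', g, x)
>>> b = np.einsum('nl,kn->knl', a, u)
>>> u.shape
(3, 5)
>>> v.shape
(19, 5, 5)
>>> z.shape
(3, 11)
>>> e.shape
(19,)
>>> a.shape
(5, 5)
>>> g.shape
(3, 5, 19)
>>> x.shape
(19, 5, 3)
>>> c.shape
(19, 5, 3)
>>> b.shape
(3, 5, 5)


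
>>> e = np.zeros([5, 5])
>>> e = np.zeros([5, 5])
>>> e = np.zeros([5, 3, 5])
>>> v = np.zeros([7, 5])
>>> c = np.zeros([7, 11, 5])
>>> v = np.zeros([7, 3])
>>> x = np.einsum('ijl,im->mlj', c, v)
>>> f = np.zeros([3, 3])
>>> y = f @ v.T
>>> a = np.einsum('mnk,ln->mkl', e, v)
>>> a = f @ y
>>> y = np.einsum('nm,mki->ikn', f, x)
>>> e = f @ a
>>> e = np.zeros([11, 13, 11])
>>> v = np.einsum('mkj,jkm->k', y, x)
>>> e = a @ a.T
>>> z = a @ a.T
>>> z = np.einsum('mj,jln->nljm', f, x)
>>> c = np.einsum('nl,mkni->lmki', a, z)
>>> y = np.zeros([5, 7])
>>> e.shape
(3, 3)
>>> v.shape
(5,)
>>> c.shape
(7, 11, 5, 3)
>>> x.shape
(3, 5, 11)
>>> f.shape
(3, 3)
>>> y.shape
(5, 7)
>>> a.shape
(3, 7)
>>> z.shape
(11, 5, 3, 3)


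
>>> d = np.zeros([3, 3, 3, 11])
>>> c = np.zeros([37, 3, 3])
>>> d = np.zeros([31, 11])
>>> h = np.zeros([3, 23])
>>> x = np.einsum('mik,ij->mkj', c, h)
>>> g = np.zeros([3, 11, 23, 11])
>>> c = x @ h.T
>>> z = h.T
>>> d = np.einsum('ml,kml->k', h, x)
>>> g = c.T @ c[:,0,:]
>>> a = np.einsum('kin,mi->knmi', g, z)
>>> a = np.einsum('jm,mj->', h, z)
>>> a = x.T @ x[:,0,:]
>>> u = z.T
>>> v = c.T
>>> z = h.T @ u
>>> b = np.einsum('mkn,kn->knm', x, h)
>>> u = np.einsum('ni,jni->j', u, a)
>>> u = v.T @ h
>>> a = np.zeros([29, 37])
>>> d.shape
(37,)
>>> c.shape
(37, 3, 3)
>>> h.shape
(3, 23)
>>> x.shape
(37, 3, 23)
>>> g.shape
(3, 3, 3)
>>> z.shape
(23, 23)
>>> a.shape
(29, 37)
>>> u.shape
(37, 3, 23)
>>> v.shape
(3, 3, 37)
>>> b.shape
(3, 23, 37)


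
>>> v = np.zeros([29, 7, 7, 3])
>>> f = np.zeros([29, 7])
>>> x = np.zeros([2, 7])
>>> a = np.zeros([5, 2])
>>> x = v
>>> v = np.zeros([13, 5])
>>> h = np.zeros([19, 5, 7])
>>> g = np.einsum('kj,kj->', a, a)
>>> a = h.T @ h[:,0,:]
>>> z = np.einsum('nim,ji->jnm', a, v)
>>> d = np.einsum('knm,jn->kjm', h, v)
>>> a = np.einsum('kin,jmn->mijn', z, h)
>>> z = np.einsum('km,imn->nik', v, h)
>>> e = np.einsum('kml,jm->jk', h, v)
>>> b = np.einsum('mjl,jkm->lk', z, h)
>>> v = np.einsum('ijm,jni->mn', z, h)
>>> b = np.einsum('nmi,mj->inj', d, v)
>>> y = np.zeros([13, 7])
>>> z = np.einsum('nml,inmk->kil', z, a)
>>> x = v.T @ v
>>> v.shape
(13, 5)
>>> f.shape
(29, 7)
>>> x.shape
(5, 5)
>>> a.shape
(5, 7, 19, 7)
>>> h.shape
(19, 5, 7)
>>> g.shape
()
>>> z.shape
(7, 5, 13)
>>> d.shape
(19, 13, 7)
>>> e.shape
(13, 19)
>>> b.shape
(7, 19, 5)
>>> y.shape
(13, 7)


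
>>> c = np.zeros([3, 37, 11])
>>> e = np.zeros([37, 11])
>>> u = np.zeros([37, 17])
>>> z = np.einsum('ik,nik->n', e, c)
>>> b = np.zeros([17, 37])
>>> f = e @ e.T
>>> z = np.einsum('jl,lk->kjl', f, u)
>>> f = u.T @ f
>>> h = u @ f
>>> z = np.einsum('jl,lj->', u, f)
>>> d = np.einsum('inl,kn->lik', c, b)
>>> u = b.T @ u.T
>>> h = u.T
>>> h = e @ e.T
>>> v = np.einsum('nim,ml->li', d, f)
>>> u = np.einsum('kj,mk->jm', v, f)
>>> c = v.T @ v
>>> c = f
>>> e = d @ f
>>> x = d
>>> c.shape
(17, 37)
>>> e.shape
(11, 3, 37)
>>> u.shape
(3, 17)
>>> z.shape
()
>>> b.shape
(17, 37)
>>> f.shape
(17, 37)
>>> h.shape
(37, 37)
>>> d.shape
(11, 3, 17)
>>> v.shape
(37, 3)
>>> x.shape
(11, 3, 17)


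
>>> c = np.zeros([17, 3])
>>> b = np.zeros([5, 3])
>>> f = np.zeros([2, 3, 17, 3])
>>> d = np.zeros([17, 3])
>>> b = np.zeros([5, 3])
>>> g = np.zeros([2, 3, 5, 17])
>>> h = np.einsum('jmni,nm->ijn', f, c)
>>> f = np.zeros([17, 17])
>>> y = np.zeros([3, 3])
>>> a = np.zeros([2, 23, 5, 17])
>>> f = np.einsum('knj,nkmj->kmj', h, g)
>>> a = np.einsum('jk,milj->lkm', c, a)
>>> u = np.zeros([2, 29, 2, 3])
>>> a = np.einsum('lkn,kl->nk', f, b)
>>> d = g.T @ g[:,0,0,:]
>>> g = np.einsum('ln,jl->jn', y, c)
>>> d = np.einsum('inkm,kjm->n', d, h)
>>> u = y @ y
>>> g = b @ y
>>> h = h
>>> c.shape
(17, 3)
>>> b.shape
(5, 3)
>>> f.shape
(3, 5, 17)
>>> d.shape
(5,)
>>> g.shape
(5, 3)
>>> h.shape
(3, 2, 17)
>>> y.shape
(3, 3)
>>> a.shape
(17, 5)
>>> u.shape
(3, 3)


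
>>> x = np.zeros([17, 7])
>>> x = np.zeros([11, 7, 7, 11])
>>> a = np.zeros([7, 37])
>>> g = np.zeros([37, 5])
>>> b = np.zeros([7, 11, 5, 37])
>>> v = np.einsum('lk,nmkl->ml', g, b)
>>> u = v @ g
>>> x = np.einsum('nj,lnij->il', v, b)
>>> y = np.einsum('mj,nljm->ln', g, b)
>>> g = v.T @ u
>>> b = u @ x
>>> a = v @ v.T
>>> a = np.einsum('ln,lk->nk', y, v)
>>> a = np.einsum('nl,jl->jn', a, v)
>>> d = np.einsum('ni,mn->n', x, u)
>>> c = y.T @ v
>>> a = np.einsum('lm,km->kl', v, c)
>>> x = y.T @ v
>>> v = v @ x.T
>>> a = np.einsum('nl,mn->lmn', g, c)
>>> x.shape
(7, 37)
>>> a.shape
(5, 7, 37)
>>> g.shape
(37, 5)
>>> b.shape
(11, 7)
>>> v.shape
(11, 7)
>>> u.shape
(11, 5)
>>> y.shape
(11, 7)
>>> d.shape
(5,)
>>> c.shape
(7, 37)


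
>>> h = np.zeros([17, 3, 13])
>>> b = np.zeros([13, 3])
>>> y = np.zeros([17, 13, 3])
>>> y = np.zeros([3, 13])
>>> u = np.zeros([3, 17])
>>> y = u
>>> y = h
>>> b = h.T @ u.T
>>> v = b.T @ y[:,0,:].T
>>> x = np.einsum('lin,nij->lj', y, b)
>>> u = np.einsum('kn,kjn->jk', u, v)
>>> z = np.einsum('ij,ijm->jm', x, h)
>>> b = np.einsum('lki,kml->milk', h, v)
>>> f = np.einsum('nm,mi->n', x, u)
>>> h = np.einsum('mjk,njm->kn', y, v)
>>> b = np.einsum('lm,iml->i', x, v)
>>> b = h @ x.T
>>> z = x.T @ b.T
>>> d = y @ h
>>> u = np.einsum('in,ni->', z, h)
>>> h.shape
(13, 3)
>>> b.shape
(13, 17)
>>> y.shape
(17, 3, 13)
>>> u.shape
()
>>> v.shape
(3, 3, 17)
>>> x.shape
(17, 3)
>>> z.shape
(3, 13)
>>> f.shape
(17,)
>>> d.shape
(17, 3, 3)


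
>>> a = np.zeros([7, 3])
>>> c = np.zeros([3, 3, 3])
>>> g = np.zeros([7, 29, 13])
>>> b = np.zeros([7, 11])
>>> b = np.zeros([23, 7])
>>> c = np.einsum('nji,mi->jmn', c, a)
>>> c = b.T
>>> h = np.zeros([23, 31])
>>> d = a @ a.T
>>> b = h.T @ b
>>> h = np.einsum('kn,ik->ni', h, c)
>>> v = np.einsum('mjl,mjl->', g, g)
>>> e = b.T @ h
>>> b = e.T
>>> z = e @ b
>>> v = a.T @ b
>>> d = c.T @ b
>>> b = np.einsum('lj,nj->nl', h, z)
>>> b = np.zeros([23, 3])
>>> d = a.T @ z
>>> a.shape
(7, 3)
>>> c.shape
(7, 23)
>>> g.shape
(7, 29, 13)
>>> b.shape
(23, 3)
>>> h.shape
(31, 7)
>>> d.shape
(3, 7)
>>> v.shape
(3, 7)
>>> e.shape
(7, 7)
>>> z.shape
(7, 7)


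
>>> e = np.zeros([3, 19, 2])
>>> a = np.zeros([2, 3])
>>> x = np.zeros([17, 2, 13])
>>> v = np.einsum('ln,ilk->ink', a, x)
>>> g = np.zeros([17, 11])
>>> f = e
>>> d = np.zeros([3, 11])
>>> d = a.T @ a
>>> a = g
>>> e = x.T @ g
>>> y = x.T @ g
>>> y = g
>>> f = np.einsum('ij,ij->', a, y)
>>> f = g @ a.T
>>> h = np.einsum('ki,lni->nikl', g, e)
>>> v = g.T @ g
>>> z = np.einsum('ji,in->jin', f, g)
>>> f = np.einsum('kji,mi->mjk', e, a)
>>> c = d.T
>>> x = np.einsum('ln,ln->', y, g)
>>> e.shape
(13, 2, 11)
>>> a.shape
(17, 11)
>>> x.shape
()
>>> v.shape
(11, 11)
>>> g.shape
(17, 11)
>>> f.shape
(17, 2, 13)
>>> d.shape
(3, 3)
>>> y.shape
(17, 11)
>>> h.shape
(2, 11, 17, 13)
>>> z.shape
(17, 17, 11)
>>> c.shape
(3, 3)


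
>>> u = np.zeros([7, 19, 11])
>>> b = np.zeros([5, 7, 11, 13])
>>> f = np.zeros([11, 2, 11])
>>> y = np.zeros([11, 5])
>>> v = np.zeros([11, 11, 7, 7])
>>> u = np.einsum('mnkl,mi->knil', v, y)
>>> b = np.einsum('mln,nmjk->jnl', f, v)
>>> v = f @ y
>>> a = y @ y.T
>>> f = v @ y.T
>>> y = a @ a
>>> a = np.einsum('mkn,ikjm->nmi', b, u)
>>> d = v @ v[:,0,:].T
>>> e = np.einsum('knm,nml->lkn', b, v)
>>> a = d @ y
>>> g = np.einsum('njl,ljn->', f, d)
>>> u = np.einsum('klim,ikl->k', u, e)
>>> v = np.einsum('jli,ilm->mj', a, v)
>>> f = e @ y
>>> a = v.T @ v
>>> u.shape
(7,)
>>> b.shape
(7, 11, 2)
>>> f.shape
(5, 7, 11)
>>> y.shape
(11, 11)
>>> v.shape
(5, 11)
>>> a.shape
(11, 11)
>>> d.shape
(11, 2, 11)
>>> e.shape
(5, 7, 11)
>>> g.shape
()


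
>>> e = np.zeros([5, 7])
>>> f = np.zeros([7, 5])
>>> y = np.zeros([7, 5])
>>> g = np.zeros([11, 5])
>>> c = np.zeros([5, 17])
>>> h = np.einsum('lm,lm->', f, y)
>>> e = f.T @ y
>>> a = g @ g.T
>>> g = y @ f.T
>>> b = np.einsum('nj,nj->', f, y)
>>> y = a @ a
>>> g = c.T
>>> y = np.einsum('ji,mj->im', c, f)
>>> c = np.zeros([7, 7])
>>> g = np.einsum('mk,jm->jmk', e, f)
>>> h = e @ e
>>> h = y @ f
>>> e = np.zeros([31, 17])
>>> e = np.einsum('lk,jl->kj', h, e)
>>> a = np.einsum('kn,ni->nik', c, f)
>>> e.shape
(5, 31)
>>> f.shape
(7, 5)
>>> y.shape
(17, 7)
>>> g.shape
(7, 5, 5)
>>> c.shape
(7, 7)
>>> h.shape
(17, 5)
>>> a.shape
(7, 5, 7)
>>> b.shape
()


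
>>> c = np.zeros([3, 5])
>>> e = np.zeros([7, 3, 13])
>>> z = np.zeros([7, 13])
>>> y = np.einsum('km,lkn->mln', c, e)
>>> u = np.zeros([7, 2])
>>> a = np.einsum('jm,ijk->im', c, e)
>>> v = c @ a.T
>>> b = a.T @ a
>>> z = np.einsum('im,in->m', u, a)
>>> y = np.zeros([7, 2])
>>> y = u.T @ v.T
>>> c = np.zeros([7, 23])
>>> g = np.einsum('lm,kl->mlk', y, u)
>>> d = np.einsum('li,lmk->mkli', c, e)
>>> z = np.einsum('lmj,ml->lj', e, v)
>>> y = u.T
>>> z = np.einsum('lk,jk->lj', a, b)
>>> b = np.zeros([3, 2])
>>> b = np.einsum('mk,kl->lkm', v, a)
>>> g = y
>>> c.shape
(7, 23)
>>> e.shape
(7, 3, 13)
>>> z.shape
(7, 5)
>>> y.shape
(2, 7)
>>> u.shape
(7, 2)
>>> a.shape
(7, 5)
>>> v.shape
(3, 7)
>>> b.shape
(5, 7, 3)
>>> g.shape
(2, 7)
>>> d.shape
(3, 13, 7, 23)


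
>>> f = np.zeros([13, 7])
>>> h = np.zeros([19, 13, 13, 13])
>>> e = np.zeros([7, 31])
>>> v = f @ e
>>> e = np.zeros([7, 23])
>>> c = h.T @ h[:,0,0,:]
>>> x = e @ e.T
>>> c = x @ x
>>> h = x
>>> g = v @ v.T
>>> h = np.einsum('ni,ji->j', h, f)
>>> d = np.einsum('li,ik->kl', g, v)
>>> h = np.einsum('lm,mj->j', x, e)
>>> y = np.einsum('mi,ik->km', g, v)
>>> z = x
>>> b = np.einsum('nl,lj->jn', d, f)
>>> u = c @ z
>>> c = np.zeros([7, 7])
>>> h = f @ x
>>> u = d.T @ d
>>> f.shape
(13, 7)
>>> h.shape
(13, 7)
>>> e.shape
(7, 23)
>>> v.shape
(13, 31)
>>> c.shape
(7, 7)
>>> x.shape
(7, 7)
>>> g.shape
(13, 13)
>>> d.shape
(31, 13)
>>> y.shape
(31, 13)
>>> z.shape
(7, 7)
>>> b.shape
(7, 31)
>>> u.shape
(13, 13)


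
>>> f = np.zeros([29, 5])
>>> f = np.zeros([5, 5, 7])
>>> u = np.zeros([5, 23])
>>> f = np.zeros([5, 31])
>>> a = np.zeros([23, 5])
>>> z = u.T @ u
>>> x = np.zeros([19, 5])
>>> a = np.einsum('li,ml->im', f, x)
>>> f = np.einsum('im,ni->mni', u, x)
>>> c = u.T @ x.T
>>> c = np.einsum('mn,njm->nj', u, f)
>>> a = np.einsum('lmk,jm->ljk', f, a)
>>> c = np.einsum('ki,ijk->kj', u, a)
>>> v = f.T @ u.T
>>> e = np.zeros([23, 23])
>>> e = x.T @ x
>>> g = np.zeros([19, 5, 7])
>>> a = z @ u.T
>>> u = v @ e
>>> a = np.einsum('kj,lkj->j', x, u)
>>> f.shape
(23, 19, 5)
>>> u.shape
(5, 19, 5)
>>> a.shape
(5,)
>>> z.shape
(23, 23)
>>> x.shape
(19, 5)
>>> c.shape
(5, 31)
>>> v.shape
(5, 19, 5)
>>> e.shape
(5, 5)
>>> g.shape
(19, 5, 7)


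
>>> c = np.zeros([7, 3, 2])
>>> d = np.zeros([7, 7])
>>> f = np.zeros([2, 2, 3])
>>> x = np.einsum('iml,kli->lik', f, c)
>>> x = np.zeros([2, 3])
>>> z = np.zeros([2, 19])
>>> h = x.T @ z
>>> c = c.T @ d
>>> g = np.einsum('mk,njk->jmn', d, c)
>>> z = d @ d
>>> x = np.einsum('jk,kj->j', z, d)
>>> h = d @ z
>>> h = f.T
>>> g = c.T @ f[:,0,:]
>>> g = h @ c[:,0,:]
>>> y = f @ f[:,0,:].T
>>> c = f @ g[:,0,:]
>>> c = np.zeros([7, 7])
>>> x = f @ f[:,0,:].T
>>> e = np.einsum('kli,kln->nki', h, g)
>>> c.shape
(7, 7)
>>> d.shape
(7, 7)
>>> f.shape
(2, 2, 3)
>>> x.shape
(2, 2, 2)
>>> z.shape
(7, 7)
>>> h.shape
(3, 2, 2)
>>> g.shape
(3, 2, 7)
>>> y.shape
(2, 2, 2)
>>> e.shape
(7, 3, 2)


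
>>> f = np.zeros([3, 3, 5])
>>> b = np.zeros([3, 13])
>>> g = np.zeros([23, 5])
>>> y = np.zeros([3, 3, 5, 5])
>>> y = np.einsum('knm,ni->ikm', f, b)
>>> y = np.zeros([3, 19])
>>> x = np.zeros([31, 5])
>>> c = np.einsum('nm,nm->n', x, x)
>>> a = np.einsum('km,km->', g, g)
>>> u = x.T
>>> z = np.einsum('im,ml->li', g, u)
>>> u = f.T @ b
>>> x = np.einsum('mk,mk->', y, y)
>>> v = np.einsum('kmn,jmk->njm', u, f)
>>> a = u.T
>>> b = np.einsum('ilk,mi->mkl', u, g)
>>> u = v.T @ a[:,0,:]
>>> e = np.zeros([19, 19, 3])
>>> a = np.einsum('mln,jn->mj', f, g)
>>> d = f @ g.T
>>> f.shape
(3, 3, 5)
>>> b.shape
(23, 13, 3)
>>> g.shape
(23, 5)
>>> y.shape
(3, 19)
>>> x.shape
()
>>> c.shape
(31,)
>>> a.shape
(3, 23)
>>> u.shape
(3, 3, 5)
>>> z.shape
(31, 23)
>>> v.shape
(13, 3, 3)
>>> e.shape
(19, 19, 3)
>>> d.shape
(3, 3, 23)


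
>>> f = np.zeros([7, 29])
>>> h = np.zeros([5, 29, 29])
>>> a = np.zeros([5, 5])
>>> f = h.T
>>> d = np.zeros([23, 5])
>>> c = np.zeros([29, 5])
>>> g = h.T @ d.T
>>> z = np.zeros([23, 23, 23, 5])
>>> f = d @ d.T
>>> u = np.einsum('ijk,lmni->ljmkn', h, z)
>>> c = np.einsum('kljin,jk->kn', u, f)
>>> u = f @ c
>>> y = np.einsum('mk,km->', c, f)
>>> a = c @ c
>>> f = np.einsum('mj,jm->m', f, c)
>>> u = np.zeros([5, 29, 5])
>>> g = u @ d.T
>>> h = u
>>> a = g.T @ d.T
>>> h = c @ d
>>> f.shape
(23,)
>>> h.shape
(23, 5)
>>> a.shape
(23, 29, 23)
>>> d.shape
(23, 5)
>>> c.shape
(23, 23)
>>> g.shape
(5, 29, 23)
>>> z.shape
(23, 23, 23, 5)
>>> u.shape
(5, 29, 5)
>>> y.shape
()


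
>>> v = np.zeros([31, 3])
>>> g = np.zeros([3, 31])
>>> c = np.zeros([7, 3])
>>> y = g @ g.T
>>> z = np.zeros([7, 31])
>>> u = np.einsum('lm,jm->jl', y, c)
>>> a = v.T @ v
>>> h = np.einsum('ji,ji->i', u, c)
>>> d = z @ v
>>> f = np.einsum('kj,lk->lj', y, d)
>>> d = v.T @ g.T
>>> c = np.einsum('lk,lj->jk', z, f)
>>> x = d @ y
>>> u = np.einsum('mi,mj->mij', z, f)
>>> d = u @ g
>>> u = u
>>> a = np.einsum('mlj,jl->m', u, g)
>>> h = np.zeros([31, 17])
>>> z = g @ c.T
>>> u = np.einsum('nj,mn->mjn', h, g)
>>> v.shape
(31, 3)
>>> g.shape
(3, 31)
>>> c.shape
(3, 31)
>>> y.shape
(3, 3)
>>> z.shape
(3, 3)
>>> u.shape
(3, 17, 31)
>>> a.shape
(7,)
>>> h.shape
(31, 17)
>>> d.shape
(7, 31, 31)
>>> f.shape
(7, 3)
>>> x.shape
(3, 3)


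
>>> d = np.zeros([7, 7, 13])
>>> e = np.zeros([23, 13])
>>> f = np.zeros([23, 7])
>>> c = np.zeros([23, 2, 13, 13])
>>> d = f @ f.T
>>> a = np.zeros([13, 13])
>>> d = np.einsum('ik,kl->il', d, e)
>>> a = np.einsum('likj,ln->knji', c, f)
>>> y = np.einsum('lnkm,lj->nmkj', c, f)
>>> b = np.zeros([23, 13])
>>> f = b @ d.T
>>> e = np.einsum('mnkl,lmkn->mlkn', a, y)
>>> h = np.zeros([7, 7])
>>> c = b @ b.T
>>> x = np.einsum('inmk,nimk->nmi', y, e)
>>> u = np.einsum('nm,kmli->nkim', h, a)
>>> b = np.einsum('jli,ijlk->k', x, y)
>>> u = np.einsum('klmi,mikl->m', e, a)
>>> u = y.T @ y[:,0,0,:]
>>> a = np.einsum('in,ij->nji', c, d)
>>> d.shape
(23, 13)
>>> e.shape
(13, 2, 13, 7)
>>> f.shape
(23, 23)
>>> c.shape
(23, 23)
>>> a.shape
(23, 13, 23)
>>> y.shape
(2, 13, 13, 7)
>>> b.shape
(7,)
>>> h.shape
(7, 7)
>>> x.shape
(13, 13, 2)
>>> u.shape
(7, 13, 13, 7)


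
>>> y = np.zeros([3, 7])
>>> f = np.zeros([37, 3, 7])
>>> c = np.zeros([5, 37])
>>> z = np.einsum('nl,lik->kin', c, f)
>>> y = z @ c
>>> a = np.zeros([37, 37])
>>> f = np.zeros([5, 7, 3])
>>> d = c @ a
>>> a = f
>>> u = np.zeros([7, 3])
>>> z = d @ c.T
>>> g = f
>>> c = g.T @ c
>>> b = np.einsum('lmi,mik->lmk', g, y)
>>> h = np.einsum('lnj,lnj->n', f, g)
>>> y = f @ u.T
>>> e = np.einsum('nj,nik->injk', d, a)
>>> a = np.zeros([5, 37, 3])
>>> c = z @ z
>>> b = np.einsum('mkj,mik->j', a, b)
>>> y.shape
(5, 7, 7)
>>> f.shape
(5, 7, 3)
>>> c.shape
(5, 5)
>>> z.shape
(5, 5)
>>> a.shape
(5, 37, 3)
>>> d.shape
(5, 37)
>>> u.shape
(7, 3)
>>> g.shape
(5, 7, 3)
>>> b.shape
(3,)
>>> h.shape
(7,)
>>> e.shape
(7, 5, 37, 3)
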